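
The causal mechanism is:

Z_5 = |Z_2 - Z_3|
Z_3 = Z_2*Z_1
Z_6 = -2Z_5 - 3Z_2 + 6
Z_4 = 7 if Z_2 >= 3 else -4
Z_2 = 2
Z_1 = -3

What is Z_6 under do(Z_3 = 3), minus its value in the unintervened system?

The intervention breaks the incoming arrows to Z_3: Z_3 = Z_2*Z_1 no longer applies, and Z_3 = 3.
Z_5 = |Z_2 - Z_3|  [with Z_2=2, Z_3=3]  = 1
Z_6 = -2Z_5 - 3Z_2 + 6  [with Z_5=1, Z_2=2]  = -2
Without intervention: Z_3 = Z_2*Z_1  [with Z_2=2, Z_1=-3]  = -6; Z_5 = |Z_2 - Z_3|  [with Z_2=2, Z_3=-6]  = 8; Z_6 = -2Z_5 - 3Z_2 + 6  [with Z_5=8, Z_2=2]  = -16.
Change = -2 − (-16) = 14.

14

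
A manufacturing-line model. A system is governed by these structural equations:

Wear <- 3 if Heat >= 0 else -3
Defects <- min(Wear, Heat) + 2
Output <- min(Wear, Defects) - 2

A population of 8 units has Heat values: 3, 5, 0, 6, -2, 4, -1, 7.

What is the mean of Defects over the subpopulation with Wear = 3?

4.5

Observing Wear=3 restricts to units where Wear's equation naturally yields 3: Heat ∈ {3, 5, 0, 6, 4, 7}. In that subpopulation Defects = 5, 5, 2, 5, 5, 5, mean 4.5.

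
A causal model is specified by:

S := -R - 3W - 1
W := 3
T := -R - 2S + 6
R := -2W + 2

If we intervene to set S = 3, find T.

The intervention breaks the incoming arrows to S: S := -R - 3W - 1 no longer applies, and S = 3.
R = -2W + 2  [with W=3]  = -4
T = -R - 2S + 6  [with R=-4, S=3]  = 4

4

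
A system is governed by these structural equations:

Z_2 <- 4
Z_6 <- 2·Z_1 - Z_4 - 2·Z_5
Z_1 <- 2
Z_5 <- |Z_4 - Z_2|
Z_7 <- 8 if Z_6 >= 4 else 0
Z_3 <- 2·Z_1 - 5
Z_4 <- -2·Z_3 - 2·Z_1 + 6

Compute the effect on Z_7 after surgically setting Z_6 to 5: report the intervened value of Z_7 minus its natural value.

Intervening sets Z_6 = 5 and removes its equation (Z_6 <- 2·Z_1 - Z_4 - 2·Z_5).
Z_7 = 8 if Z_6 >= 4 else 0  [with Z_6=5]  = 8
Without intervention: Z_3 = 2·Z_1 - 5  [with Z_1=2]  = -1; Z_4 = -2·Z_3 - 2·Z_1 + 6  [with Z_3=-1, Z_1=2]  = 4; Z_5 = |Z_4 - Z_2|  [with Z_4=4, Z_2=4]  = 0; Z_6 = 2·Z_1 - Z_4 - 2·Z_5  [with Z_1=2, Z_4=4, Z_5=0]  = 0; Z_7 = 8 if Z_6 >= 4 else 0  [with Z_6=0]  = 0.
Change = 8 − 0 = 8.

8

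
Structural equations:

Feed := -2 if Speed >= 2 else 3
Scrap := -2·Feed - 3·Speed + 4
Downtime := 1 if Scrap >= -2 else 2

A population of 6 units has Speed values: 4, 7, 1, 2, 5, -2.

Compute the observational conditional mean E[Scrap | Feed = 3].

Observing Feed=3 restricts to units where Feed's equation naturally yields 3: Speed ∈ {1, -2}. In that subpopulation Scrap = -5, 4, mean -0.5.

-0.5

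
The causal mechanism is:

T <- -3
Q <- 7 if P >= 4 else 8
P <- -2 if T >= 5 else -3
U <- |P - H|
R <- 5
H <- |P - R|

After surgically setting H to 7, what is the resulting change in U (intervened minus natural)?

-1

Intervening sets H = 7 and removes its equation (H <- |P - R|).
P = -2 if T >= 5 else -3  [with T=-3]  = -3
U = |P - H|  [with P=-3, H=7]  = 10
Without intervention: P = -2 if T >= 5 else -3  [with T=-3]  = -3; H = |P - R|  [with P=-3, R=5]  = 8; U = |P - H|  [with P=-3, H=8]  = 11.
Change = 10 − 11 = -1.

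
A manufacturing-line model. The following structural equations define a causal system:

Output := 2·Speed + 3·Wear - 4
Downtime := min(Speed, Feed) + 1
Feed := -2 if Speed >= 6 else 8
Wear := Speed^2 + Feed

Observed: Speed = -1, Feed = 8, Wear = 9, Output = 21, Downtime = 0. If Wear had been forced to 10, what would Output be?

The intervention breaks the incoming arrows to Wear: Wear := Speed^2 + Feed no longer applies, and Wear = 10.
Output = 2·Speed + 3·Wear - 4  [with Speed=-1, Wear=10]  = 24

24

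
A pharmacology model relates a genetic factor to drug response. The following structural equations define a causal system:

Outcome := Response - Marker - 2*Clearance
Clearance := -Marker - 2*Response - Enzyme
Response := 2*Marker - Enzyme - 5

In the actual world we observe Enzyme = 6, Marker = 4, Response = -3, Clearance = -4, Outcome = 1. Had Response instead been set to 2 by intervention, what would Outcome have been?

26

do(Response=2) replaces the equation Response := 2*Marker - Enzyme - 5 with the constant Response = 2.
Clearance = -Marker - 2*Response - Enzyme  [with Marker=4, Response=2, Enzyme=6]  = -14
Outcome = Response - Marker - 2*Clearance  [with Response=2, Marker=4, Clearance=-14]  = 26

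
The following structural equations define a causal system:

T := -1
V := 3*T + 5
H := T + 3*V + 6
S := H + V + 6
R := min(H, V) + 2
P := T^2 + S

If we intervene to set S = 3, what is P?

4

Under do(S=3), the mechanism S := H + V + 6 is discarded; S is fixed at 3.
P = T^2 + S  [with T=-1, S=3]  = 4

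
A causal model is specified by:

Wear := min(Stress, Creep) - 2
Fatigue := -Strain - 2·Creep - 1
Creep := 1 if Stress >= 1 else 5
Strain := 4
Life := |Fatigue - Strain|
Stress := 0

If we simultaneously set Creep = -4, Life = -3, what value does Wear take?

-6

Setting Creep = -4, Life = -3 by intervention discards those variables' equations.
Wear = min(Stress, Creep) - 2  [with Stress=0, Creep=-4]  = -6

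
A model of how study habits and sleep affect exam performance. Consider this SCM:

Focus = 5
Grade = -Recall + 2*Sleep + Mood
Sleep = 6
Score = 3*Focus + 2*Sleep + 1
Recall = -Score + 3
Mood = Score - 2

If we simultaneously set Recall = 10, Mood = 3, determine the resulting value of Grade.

5

Setting Recall = 10, Mood = 3 by intervention discards those variables' equations.
Grade = -Recall + 2*Sleep + Mood  [with Recall=10, Sleep=6, Mood=3]  = 5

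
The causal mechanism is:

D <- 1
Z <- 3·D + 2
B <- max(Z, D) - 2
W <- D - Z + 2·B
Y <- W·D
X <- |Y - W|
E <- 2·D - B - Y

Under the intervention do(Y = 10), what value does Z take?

5

Under do(Y=10), the mechanism Y <- W·D is discarded; Y is fixed at 10.
No directed path runs from Y to Z, so Z keeps its natural value.
Z = 3·D + 2  [with D=1]  = 5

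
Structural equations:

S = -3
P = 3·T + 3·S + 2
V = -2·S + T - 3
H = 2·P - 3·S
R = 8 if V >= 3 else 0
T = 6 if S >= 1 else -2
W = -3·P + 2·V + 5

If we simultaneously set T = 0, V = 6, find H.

-5

The joint intervention fixes T = 0, V = 6, removing each variable's own equation.
P = 3·T + 3·S + 2  [with T=0, S=-3]  = -7
H = 2·P - 3·S  [with P=-7, S=-3]  = -5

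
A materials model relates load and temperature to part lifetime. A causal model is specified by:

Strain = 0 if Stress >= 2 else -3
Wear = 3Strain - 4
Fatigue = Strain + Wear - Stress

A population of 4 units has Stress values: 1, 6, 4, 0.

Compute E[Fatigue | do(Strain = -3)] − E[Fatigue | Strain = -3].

-2.25

Every unit gets Strain=-3 under the intervention. Fatigue values become -17, -22, -20, -16; E[Fatigue|do(Strain=-3)] = -18.75.
Conditioning on Strain=-3 selects the 2 unit(s) with Stress ∈ {1, 0}. Their Fatigue values: -17, -16. Mean = -16.5.
Difference = -18.75 − (-16.5) = -2.25.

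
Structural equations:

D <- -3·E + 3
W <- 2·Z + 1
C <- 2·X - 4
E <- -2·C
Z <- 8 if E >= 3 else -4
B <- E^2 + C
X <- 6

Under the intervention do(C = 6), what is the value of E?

-12

The intervention breaks the incoming arrows to C: C <- 2·X - 4 no longer applies, and C = 6.
E = -2·C  [with C=6]  = -12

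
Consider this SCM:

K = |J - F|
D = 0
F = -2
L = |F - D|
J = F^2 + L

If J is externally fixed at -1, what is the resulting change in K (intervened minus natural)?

Intervening sets J = -1 and removes its equation (J = F^2 + L).
K = |J - F|  [with J=-1, F=-2]  = 1
Without intervention: L = |F - D|  [with F=-2, D=0]  = 2; J = F^2 + L  [with F=-2, L=2]  = 6; K = |J - F|  [with J=6, F=-2]  = 8.
Change = 1 − 8 = -7.

-7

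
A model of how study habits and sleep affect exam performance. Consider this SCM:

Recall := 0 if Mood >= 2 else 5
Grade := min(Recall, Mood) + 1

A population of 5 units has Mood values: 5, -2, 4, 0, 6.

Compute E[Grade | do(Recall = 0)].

0.6

do(Recall=0) breaks Recall's dependence on Mood. With Recall=0 fixed, Grade across the units is 1, -1, 1, 1, 1, mean 0.6.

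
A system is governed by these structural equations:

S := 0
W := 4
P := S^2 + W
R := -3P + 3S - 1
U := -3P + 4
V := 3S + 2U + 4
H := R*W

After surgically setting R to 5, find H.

20

The intervention breaks the incoming arrows to R: R := -3P + 3S - 1 no longer applies, and R = 5.
H = R*W  [with R=5, W=4]  = 20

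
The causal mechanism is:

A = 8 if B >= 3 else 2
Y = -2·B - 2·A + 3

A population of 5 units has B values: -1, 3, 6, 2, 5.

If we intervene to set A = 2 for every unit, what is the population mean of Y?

-7

do(A=2) breaks A's dependence on B. With A=2 fixed, Y across the units is 1, -7, -13, -5, -11, mean -7.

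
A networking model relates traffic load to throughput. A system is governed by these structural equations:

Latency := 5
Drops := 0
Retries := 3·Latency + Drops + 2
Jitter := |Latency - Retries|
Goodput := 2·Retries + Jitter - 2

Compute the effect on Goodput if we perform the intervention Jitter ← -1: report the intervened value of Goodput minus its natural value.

-13

Intervening sets Jitter = -1 and removes its equation (Jitter := |Latency - Retries|).
Retries = 3·Latency + Drops + 2  [with Latency=5, Drops=0]  = 17
Goodput = 2·Retries + Jitter - 2  [with Retries=17, Jitter=-1]  = 31
Without intervention: Retries = 3·Latency + Drops + 2  [with Latency=5, Drops=0]  = 17; Jitter = |Latency - Retries|  [with Latency=5, Retries=17]  = 12; Goodput = 2·Retries + Jitter - 2  [with Retries=17, Jitter=12]  = 44.
Change = 31 − 44 = -13.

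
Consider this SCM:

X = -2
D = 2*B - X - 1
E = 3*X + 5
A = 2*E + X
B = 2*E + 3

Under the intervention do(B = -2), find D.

-3

do(B=-2) replaces the equation B = 2*E + 3 with the constant B = -2.
D = 2*B - X - 1  [with B=-2, X=-2]  = -3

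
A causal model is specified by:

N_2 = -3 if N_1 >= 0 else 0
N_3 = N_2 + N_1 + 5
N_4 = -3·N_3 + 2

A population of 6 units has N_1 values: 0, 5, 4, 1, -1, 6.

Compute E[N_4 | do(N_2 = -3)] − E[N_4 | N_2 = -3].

2.1

Every unit gets N_2=-3 under the intervention. N_4 values become -4, -19, -16, -7, -1, -22; E[N_4|do(N_2=-3)] = -11.5.
Observing N_2=-3 restricts to units where N_2's equation naturally yields -3: N_1 ∈ {0, 5, 4, 1, 6}. In that subpopulation N_4 = -4, -19, -16, -7, -22, mean -13.6.
Difference = -11.5 − (-13.6) = 2.1.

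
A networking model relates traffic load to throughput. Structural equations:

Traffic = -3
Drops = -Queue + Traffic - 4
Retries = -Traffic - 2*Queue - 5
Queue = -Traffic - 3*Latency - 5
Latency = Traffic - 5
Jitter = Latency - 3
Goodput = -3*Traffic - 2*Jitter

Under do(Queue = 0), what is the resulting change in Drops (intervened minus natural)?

22

The intervention breaks the incoming arrows to Queue: Queue = -Traffic - 3*Latency - 5 no longer applies, and Queue = 0.
Drops = -Queue + Traffic - 4  [with Queue=0, Traffic=-3]  = -7
Without intervention: Latency = Traffic - 5  [with Traffic=-3]  = -8; Queue = -Traffic - 3*Latency - 5  [with Traffic=-3, Latency=-8]  = 22; Drops = -Queue + Traffic - 4  [with Queue=22, Traffic=-3]  = -29.
Change = -7 − (-29) = 22.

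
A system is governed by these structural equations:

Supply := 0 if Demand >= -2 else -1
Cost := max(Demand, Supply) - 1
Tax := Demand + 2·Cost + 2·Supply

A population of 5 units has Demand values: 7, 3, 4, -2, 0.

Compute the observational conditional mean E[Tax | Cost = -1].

E[Tax|Cost=-1] averages over only the 2 units with Cost=-1 (Demand = -2, 0): Tax = -4, -2, mean -3.

-3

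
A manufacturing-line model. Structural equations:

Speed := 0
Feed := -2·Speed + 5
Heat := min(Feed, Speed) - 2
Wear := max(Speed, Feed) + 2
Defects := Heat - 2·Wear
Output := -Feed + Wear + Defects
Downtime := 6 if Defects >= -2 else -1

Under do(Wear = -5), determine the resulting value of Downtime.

6

The intervention breaks the incoming arrows to Wear: Wear := max(Speed, Feed) + 2 no longer applies, and Wear = -5.
Feed = -2·Speed + 5  [with Speed=0]  = 5
Heat = min(Feed, Speed) - 2  [with Feed=5, Speed=0]  = -2
Defects = Heat - 2·Wear  [with Heat=-2, Wear=-5]  = 8
Downtime = 6 if Defects >= -2 else -1  [with Defects=8]  = 6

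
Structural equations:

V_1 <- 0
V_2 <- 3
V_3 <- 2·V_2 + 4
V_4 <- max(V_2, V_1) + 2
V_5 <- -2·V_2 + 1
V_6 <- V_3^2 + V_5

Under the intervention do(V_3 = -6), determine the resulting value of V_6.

31

The intervention breaks the incoming arrows to V_3: V_3 <- 2·V_2 + 4 no longer applies, and V_3 = -6.
V_5 = -2·V_2 + 1  [with V_2=3]  = -5
V_6 = V_3^2 + V_5  [with V_3=-6, V_5=-5]  = 31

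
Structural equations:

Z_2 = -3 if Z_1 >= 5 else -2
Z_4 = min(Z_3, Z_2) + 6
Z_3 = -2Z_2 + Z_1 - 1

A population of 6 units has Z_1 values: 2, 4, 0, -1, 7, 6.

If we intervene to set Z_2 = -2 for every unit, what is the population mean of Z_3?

Every unit gets Z_2=-2 under the intervention. Z_3 values become 5, 7, 3, 2, 10, 9; E[Z_3|do(Z_2=-2)] = 6.

6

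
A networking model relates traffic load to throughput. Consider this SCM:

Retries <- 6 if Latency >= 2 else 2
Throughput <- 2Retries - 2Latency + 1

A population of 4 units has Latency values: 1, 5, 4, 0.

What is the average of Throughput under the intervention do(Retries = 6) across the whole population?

8

The intervention sets Retries=6 in all 4 units regardless of Latency. Recomputing Throughput per unit gives 11, 3, 5, 13; average 8.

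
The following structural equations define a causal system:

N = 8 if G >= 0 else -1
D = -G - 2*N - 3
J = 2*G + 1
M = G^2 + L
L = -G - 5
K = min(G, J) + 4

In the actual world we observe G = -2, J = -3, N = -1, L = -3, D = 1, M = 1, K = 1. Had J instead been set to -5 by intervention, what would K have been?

-1

Under do(J=-5), the mechanism J = 2*G + 1 is discarded; J is fixed at -5.
K = min(G, J) + 4  [with G=-2, J=-5]  = -1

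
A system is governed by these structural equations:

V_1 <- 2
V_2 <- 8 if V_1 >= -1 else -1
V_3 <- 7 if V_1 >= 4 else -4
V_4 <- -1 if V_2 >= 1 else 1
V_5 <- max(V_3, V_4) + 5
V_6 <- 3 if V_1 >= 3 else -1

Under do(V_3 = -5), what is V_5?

do(V_3=-5) replaces the equation V_3 <- 7 if V_1 >= 4 else -4 with the constant V_3 = -5.
V_2 = 8 if V_1 >= -1 else -1  [with V_1=2]  = 8
V_4 = -1 if V_2 >= 1 else 1  [with V_2=8]  = -1
V_5 = max(V_3, V_4) + 5  [with V_3=-5, V_4=-1]  = 4

4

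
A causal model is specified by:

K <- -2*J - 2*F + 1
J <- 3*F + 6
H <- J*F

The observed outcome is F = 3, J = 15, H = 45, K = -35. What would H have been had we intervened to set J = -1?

The intervention breaks the incoming arrows to J: J <- 3*F + 6 no longer applies, and J = -1.
H = J*F  [with J=-1, F=3]  = -3

-3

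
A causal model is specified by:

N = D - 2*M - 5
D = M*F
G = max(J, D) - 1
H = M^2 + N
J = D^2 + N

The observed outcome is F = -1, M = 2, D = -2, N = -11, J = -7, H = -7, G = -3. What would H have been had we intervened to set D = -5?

-10

The intervention breaks the incoming arrows to D: D = M*F no longer applies, and D = -5.
N = D - 2*M - 5  [with D=-5, M=2]  = -14
H = M^2 + N  [with M=2, N=-14]  = -10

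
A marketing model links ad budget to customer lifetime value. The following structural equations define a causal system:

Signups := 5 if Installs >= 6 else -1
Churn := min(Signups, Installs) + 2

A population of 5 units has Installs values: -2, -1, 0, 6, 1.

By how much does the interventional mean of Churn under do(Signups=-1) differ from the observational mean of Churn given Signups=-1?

Under do(Signups=-1), Signups's equation is replaced by Signups=-1 for every unit. Per-unit Churn: 0, 1, 1, 1, 1. Mean = 0.8.
E[Churn|Signups=-1] averages over only the 4 units with Signups=-1 (Installs = -2, -1, 0, 1): Churn = 0, 1, 1, 1, mean 0.75.
Difference = 0.8 − 0.75 = 0.05.

0.05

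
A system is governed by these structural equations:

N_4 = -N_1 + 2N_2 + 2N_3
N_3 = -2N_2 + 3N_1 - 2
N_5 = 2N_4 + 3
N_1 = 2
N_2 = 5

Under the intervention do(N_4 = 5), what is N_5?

Intervening sets N_4 = 5 and removes its equation (N_4 = -N_1 + 2N_2 + 2N_3).
N_5 = 2N_4 + 3  [with N_4=5]  = 13

13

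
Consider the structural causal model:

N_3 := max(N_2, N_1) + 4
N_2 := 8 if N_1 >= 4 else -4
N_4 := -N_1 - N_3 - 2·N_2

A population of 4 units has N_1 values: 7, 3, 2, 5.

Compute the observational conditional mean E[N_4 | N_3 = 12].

E[N_4|N_3=12] averages over only the 2 units with N_3=12 (N_1 = 7, 5): N_4 = -35, -33, mean -34.

-34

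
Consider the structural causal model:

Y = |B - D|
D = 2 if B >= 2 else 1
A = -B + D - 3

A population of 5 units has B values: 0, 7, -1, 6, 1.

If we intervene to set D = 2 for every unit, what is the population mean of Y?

3

Every unit gets D=2 under the intervention. Y values become 2, 5, 3, 4, 1; E[Y|do(D=2)] = 3.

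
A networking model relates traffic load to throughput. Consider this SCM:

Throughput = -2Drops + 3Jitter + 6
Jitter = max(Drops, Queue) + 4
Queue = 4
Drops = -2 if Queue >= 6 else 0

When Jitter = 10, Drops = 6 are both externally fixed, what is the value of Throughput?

24

The joint intervention fixes Jitter = 10, Drops = 6, removing each variable's own equation.
Throughput = -2Drops + 3Jitter + 6  [with Drops=6, Jitter=10]  = 24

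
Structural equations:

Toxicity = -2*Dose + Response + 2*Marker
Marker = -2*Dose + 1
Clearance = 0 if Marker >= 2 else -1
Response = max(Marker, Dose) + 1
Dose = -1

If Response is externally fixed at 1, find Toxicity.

9

The intervention breaks the incoming arrows to Response: Response = max(Marker, Dose) + 1 no longer applies, and Response = 1.
Marker = -2*Dose + 1  [with Dose=-1]  = 3
Toxicity = -2*Dose + Response + 2*Marker  [with Dose=-1, Response=1, Marker=3]  = 9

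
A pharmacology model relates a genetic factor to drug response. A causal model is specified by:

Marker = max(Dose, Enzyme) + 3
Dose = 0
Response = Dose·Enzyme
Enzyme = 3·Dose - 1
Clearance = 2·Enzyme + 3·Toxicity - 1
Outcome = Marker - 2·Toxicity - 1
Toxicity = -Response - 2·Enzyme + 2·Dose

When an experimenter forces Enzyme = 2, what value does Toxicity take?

do(Enzyme=2) replaces the equation Enzyme = 3·Dose - 1 with the constant Enzyme = 2.
Response = Dose·Enzyme  [with Dose=0, Enzyme=2]  = 0
Toxicity = -Response - 2·Enzyme + 2·Dose  [with Response=0, Enzyme=2, Dose=0]  = -4

-4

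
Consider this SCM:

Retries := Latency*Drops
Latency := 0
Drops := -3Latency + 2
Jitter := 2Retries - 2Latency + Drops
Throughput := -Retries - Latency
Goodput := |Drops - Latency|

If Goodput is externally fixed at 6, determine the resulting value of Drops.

do(Goodput=6) replaces the equation Goodput := |Drops - Latency| with the constant Goodput = 6.
Drops is not downstream of the intervention, so its value is determined by the original equations.
Drops = -3Latency + 2  [with Latency=0]  = 2

2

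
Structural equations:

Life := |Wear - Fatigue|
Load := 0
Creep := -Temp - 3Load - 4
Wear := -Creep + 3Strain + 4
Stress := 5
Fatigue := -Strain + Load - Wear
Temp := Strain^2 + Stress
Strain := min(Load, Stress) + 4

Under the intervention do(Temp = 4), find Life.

52

do(Temp=4) replaces the equation Temp := Strain^2 + Stress with the constant Temp = 4.
Strain = min(Load, Stress) + 4  [with Load=0, Stress=5]  = 4
Creep = -Temp - 3Load - 4  [with Temp=4, Load=0]  = -8
Wear = -Creep + 3Strain + 4  [with Creep=-8, Strain=4]  = 24
Fatigue = -Strain + Load - Wear  [with Strain=4, Load=0, Wear=24]  = -28
Life = |Wear - Fatigue|  [with Wear=24, Fatigue=-28]  = 52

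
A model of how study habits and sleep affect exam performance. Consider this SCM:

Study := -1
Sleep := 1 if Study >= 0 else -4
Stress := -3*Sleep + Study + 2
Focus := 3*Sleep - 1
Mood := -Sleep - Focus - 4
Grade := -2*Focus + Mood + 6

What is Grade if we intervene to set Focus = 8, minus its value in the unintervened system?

-63

Under do(Focus=8), the mechanism Focus := 3*Sleep - 1 is discarded; Focus is fixed at 8.
Sleep = 1 if Study >= 0 else -4  [with Study=-1]  = -4
Mood = -Sleep - Focus - 4  [with Sleep=-4, Focus=8]  = -8
Grade = -2*Focus + Mood + 6  [with Focus=8, Mood=-8]  = -18
Without intervention: Sleep = 1 if Study >= 0 else -4  [with Study=-1]  = -4; Focus = 3*Sleep - 1  [with Sleep=-4]  = -13; Mood = -Sleep - Focus - 4  [with Sleep=-4, Focus=-13]  = 13; Grade = -2*Focus + Mood + 6  [with Focus=-13, Mood=13]  = 45.
Change = -18 − 45 = -63.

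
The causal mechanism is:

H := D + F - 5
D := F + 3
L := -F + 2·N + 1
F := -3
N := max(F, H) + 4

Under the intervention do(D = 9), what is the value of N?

Under do(D=9), the mechanism D := F + 3 is discarded; D is fixed at 9.
H = D + F - 5  [with D=9, F=-3]  = 1
N = max(F, H) + 4  [with F=-3, H=1]  = 5

5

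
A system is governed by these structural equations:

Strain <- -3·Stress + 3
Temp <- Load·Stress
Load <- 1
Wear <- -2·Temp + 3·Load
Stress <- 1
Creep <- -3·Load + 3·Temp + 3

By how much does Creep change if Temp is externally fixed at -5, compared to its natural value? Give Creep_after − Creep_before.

Intervening sets Temp = -5 and removes its equation (Temp <- Load·Stress).
Creep = -3·Load + 3·Temp + 3  [with Load=1, Temp=-5]  = -15
Without intervention: Temp = Load·Stress  [with Load=1, Stress=1]  = 1; Creep = -3·Load + 3·Temp + 3  [with Load=1, Temp=1]  = 3.
Change = -15 − 3 = -18.

-18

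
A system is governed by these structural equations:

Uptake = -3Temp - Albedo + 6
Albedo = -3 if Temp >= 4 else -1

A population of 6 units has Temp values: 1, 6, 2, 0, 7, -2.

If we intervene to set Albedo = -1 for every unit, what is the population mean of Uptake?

0

The intervention sets Albedo=-1 in all 6 units regardless of Temp. Recomputing Uptake per unit gives 4, -11, 1, 7, -14, 13; average 0.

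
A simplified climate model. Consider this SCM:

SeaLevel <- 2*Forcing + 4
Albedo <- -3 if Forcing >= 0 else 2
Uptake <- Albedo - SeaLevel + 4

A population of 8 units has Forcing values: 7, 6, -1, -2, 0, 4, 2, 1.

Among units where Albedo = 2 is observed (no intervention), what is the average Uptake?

Observing Albedo=2 restricts to units where Albedo's equation naturally yields 2: Forcing ∈ {-1, -2}. In that subpopulation Uptake = 4, 6, mean 5.

5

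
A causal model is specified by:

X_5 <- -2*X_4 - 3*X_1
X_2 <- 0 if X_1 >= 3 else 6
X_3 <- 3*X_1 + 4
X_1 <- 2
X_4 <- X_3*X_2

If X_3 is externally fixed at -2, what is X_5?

do(X_3=-2) replaces the equation X_3 <- 3*X_1 + 4 with the constant X_3 = -2.
X_2 = 0 if X_1 >= 3 else 6  [with X_1=2]  = 6
X_4 = X_3*X_2  [with X_3=-2, X_2=6]  = -12
X_5 = -2*X_4 - 3*X_1  [with X_4=-12, X_1=2]  = 18

18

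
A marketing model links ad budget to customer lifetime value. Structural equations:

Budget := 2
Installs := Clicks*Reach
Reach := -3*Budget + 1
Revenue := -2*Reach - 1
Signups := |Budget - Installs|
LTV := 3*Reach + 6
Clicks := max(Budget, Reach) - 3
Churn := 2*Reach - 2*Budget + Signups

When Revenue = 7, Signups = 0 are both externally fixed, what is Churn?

Setting Revenue = 7, Signups = 0 by intervention discards those variables' equations.
Reach = -3*Budget + 1  [with Budget=2]  = -5
Churn = 2*Reach - 2*Budget + Signups  [with Reach=-5, Budget=2, Signups=0]  = -14

-14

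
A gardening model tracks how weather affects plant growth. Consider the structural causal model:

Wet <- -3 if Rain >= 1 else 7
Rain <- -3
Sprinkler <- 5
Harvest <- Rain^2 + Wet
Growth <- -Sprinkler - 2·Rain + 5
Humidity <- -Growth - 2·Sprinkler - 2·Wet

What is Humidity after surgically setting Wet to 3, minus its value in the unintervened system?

8

do(Wet=3) replaces the equation Wet <- -3 if Rain >= 1 else 7 with the constant Wet = 3.
Growth = -Sprinkler - 2·Rain + 5  [with Sprinkler=5, Rain=-3]  = 6
Humidity = -Growth - 2·Sprinkler - 2·Wet  [with Growth=6, Sprinkler=5, Wet=3]  = -22
Without intervention: Wet = -3 if Rain >= 1 else 7  [with Rain=-3]  = 7; Growth = -Sprinkler - 2·Rain + 5  [with Sprinkler=5, Rain=-3]  = 6; Humidity = -Growth - 2·Sprinkler - 2·Wet  [with Growth=6, Sprinkler=5, Wet=7]  = -30.
Change = -22 − (-30) = 8.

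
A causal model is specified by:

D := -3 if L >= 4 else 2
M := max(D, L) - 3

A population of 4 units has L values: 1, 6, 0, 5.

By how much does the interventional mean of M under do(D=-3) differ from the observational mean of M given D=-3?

-2.5

Every unit gets D=-3 under the intervention. M values become -2, 3, -3, 2; E[M|do(D=-3)] = 0.
E[M|D=-3] averages over only the 2 units with D=-3 (L = 6, 5): M = 3, 2, mean 2.5.
Difference = 0 − 2.5 = -2.5.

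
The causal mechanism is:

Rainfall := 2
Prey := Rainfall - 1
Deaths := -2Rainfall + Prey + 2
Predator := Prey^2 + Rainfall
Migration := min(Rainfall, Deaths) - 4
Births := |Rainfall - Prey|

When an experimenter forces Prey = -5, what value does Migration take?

-11

Under do(Prey=-5), the mechanism Prey := Rainfall - 1 is discarded; Prey is fixed at -5.
Deaths = -2Rainfall + Prey + 2  [with Rainfall=2, Prey=-5]  = -7
Migration = min(Rainfall, Deaths) - 4  [with Rainfall=2, Deaths=-7]  = -11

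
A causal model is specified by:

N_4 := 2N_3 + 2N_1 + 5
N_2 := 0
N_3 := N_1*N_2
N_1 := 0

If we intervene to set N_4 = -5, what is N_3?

0

Under do(N_4=-5), the mechanism N_4 := 2N_3 + 2N_1 + 5 is discarded; N_4 is fixed at -5.
Since N_3 is not a descendant of the intervened variable, it is unaffected.
N_3 = N_1*N_2  [with N_1=0, N_2=0]  = 0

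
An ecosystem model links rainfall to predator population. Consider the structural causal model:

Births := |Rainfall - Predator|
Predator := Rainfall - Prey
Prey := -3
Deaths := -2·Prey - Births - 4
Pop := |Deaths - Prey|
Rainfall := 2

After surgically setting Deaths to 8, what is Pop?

11

The intervention breaks the incoming arrows to Deaths: Deaths := -2·Prey - Births - 4 no longer applies, and Deaths = 8.
Pop = |Deaths - Prey|  [with Deaths=8, Prey=-3]  = 11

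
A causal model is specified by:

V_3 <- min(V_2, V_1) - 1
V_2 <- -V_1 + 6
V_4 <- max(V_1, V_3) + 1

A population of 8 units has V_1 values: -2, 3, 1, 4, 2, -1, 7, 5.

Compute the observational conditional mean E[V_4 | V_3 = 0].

4

Conditioning on V_3=0 selects the 2 unit(s) with V_1 ∈ {1, 5}. Their V_4 values: 2, 6. Mean = 4.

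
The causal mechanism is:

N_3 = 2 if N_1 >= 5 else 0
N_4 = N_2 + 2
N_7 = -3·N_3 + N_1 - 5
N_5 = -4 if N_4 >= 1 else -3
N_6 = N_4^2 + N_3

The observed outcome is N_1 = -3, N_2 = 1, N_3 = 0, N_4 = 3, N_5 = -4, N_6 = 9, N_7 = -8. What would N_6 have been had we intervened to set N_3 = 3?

12

The intervention breaks the incoming arrows to N_3: N_3 = 2 if N_1 >= 5 else 0 no longer applies, and N_3 = 3.
N_4 = N_2 + 2  [with N_2=1]  = 3
N_6 = N_4^2 + N_3  [with N_4=3, N_3=3]  = 12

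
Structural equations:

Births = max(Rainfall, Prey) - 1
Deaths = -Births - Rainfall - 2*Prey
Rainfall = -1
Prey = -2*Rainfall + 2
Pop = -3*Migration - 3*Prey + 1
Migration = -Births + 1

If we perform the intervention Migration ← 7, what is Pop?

The intervention breaks the incoming arrows to Migration: Migration = -Births + 1 no longer applies, and Migration = 7.
Prey = -2*Rainfall + 2  [with Rainfall=-1]  = 4
Pop = -3*Migration - 3*Prey + 1  [with Migration=7, Prey=4]  = -32

-32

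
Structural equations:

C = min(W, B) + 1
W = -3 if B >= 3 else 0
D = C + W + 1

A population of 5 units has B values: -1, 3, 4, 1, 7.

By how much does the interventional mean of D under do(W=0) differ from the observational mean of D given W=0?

Every unit gets W=0 under the intervention. D values become 1, 2, 2, 2, 2; E[D|do(W=0)] = 1.8.
Conditioning on W=0 selects the 2 unit(s) with B ∈ {-1, 1}. Their D values: 1, 2. Mean = 1.5.
Difference = 1.8 − 1.5 = 0.3.

0.3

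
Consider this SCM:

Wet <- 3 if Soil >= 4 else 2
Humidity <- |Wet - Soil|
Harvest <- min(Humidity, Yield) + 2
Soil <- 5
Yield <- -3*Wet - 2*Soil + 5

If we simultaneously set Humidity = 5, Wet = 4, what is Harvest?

-15

Setting Humidity = 5, Wet = 4 by intervention discards those variables' equations.
Yield = -3*Wet - 2*Soil + 5  [with Wet=4, Soil=5]  = -17
Harvest = min(Humidity, Yield) + 2  [with Humidity=5, Yield=-17]  = -15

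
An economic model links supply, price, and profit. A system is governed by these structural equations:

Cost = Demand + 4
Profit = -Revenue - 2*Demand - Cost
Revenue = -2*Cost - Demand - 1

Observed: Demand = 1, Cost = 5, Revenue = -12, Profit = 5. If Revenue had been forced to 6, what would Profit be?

The intervention breaks the incoming arrows to Revenue: Revenue = -2*Cost - Demand - 1 no longer applies, and Revenue = 6.
Cost = Demand + 4  [with Demand=1]  = 5
Profit = -Revenue - 2*Demand - Cost  [with Revenue=6, Demand=1, Cost=5]  = -13

-13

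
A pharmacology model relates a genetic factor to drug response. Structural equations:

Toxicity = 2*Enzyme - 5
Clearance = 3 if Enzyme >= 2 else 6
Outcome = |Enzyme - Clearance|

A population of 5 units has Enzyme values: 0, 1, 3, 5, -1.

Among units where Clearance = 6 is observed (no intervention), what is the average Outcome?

Conditioning on Clearance=6 selects the 3 unit(s) with Enzyme ∈ {0, 1, -1}. Their Outcome values: 6, 5, 7. Mean = 6.

6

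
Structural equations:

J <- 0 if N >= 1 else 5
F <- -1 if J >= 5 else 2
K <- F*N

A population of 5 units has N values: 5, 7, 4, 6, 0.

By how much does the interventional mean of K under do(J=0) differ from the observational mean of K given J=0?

Under do(J=0), J's equation is replaced by J=0 for every unit. Per-unit K: 10, 14, 8, 12, 0. Mean = 8.8.
Observing J=0 restricts to units where J's equation naturally yields 0: N ∈ {5, 7, 4, 6}. In that subpopulation K = 10, 14, 8, 12, mean 11.
Difference = 8.8 − 11 = -2.2.

-2.2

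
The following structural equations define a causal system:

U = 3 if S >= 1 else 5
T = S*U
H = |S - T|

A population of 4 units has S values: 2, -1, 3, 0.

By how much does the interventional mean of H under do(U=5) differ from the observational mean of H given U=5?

The intervention sets U=5 in all 4 units regardless of S. Recomputing H per unit gives 8, 4, 12, 0; average 6.
Conditioning on U=5 selects the 2 unit(s) with S ∈ {-1, 0}. Their H values: 4, 0. Mean = 2.
Difference = 6 − 2 = 4.

4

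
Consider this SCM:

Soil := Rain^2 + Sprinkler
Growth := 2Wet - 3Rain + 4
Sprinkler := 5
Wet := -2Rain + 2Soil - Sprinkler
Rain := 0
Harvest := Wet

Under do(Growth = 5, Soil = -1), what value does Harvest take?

-7

The joint intervention fixes Growth = 5, Soil = -1, removing each variable's own equation.
Wet = -2Rain + 2Soil - Sprinkler  [with Rain=0, Soil=-1, Sprinkler=5]  = -7
Harvest = Wet  [with Wet=-7]  = -7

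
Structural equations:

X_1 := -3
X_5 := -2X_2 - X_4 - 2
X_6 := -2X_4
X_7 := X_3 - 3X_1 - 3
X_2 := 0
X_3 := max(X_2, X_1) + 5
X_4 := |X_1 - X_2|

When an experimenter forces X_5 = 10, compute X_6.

The intervention breaks the incoming arrows to X_5: X_5 := -2X_2 - X_4 - 2 no longer applies, and X_5 = 10.
Since X_6 is not a descendant of the intervened variable, it is unaffected.
X_4 = |X_1 - X_2|  [with X_1=-3, X_2=0]  = 3
X_6 = -2X_4  [with X_4=3]  = -6

-6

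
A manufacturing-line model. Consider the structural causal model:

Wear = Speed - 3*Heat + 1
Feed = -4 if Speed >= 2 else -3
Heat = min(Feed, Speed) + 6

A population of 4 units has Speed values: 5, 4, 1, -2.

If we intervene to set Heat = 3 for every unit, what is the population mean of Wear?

Every unit gets Heat=3 under the intervention. Wear values become -3, -4, -7, -10; E[Wear|do(Heat=3)] = -6.

-6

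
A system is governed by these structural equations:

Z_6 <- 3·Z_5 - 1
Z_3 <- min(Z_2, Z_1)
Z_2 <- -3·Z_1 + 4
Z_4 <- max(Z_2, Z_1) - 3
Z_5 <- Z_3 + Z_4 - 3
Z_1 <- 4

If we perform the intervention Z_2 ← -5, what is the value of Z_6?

Under do(Z_2=-5), the mechanism Z_2 <- -3·Z_1 + 4 is discarded; Z_2 is fixed at -5.
Z_3 = min(Z_2, Z_1)  [with Z_2=-5, Z_1=4]  = -5
Z_4 = max(Z_2, Z_1) - 3  [with Z_2=-5, Z_1=4]  = 1
Z_5 = Z_3 + Z_4 - 3  [with Z_3=-5, Z_4=1]  = -7
Z_6 = 3·Z_5 - 1  [with Z_5=-7]  = -22

-22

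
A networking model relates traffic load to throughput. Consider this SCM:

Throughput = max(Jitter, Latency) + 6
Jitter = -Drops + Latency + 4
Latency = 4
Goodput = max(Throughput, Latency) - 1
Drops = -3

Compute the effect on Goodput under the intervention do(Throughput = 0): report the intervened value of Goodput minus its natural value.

Intervening sets Throughput = 0 and removes its equation (Throughput = max(Jitter, Latency) + 6).
Goodput = max(Throughput, Latency) - 1  [with Throughput=0, Latency=4]  = 3
Without intervention: Jitter = -Drops + Latency + 4  [with Drops=-3, Latency=4]  = 11; Throughput = max(Jitter, Latency) + 6  [with Jitter=11, Latency=4]  = 17; Goodput = max(Throughput, Latency) - 1  [with Throughput=17, Latency=4]  = 16.
Change = 3 − 16 = -13.

-13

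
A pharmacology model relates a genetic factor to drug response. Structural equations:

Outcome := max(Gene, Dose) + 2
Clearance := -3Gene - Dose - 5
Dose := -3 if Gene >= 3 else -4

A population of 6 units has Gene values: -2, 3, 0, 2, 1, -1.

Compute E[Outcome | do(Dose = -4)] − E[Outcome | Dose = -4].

Under do(Dose=-4), Dose's equation is replaced by Dose=-4 for every unit. Per-unit Outcome: 0, 5, 2, 4, 3, 1. Mean = 2.5.
Observing Dose=-4 restricts to units where Dose's equation naturally yields -4: Gene ∈ {-2, 0, 2, 1, -1}. In that subpopulation Outcome = 0, 2, 4, 3, 1, mean 2.
Difference = 2.5 − 2 = 0.5.

0.5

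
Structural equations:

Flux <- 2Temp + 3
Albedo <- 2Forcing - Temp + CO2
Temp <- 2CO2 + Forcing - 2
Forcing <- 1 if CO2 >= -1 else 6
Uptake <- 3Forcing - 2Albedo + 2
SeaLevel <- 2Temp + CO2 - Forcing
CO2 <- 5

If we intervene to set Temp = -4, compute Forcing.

1

Under do(Temp=-4), the mechanism Temp <- 2CO2 + Forcing - 2 is discarded; Temp is fixed at -4.
Since Forcing is not a descendant of the intervened variable, it is unaffected.
Forcing = 1 if CO2 >= -1 else 6  [with CO2=5]  = 1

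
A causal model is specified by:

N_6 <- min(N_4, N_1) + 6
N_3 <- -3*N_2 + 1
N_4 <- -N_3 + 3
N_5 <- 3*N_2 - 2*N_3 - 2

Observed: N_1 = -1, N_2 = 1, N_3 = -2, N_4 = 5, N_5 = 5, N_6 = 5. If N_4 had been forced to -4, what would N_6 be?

Under do(N_4=-4), the mechanism N_4 <- -N_3 + 3 is discarded; N_4 is fixed at -4.
N_6 = min(N_4, N_1) + 6  [with N_4=-4, N_1=-1]  = 2

2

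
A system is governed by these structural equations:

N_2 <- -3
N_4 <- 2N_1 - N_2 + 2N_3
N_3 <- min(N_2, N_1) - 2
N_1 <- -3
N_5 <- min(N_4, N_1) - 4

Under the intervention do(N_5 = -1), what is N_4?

The intervention breaks the incoming arrows to N_5: N_5 <- min(N_4, N_1) - 4 no longer applies, and N_5 = -1.
Since N_4 is not a descendant of the intervened variable, it is unaffected.
N_3 = min(N_2, N_1) - 2  [with N_2=-3, N_1=-3]  = -5
N_4 = 2N_1 - N_2 + 2N_3  [with N_1=-3, N_2=-3, N_3=-5]  = -13

-13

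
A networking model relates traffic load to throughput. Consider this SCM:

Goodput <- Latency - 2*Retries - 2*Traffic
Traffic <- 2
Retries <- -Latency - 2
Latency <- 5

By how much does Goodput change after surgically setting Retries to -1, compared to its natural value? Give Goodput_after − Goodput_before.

The intervention breaks the incoming arrows to Retries: Retries <- -Latency - 2 no longer applies, and Retries = -1.
Goodput = Latency - 2*Retries - 2*Traffic  [with Latency=5, Retries=-1, Traffic=2]  = 3
Without intervention: Retries = -Latency - 2  [with Latency=5]  = -7; Goodput = Latency - 2*Retries - 2*Traffic  [with Latency=5, Retries=-7, Traffic=2]  = 15.
Change = 3 − 15 = -12.

-12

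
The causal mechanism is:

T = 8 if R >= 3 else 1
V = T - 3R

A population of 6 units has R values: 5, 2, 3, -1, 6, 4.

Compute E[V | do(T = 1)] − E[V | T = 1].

The intervention sets T=1 in all 6 units regardless of R. Recomputing V per unit gives -14, -5, -8, 4, -17, -11; average -8.5.
Observing T=1 restricts to units where T's equation naturally yields 1: R ∈ {2, -1}. In that subpopulation V = -5, 4, mean -0.5.
Difference = -8.5 − (-0.5) = -8.

-8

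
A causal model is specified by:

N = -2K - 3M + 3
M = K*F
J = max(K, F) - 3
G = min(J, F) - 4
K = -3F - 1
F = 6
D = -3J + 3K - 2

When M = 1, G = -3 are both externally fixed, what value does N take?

Setting M = 1, G = -3 by intervention discards those variables' equations.
K = -3F - 1  [with F=6]  = -19
N = -2K - 3M + 3  [with K=-19, M=1]  = 38

38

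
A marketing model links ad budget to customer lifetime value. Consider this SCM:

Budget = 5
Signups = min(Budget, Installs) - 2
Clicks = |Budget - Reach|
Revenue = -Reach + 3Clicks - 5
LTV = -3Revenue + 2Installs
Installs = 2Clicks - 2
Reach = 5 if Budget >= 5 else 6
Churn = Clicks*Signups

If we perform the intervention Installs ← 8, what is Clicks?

Under do(Installs=8), the mechanism Installs = 2Clicks - 2 is discarded; Installs is fixed at 8.
Since Clicks is not a descendant of the intervened variable, it is unaffected.
Reach = 5 if Budget >= 5 else 6  [with Budget=5]  = 5
Clicks = |Budget - Reach|  [with Budget=5, Reach=5]  = 0

0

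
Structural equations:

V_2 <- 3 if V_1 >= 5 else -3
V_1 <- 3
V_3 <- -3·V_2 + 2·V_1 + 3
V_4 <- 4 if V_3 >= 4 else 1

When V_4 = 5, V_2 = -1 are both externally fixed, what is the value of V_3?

12

Setting V_4 = 5, V_2 = -1 by intervention discards those variables' equations.
V_3 = -3·V_2 + 2·V_1 + 3  [with V_2=-1, V_1=3]  = 12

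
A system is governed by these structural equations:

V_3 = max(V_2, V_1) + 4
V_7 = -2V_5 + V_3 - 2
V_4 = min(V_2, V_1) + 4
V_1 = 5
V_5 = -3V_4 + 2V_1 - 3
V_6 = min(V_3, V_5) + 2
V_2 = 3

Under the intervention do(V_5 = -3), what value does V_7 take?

Under do(V_5=-3), the mechanism V_5 = -3V_4 + 2V_1 - 3 is discarded; V_5 is fixed at -3.
V_3 = max(V_2, V_1) + 4  [with V_2=3, V_1=5]  = 9
V_7 = -2V_5 + V_3 - 2  [with V_5=-3, V_3=9]  = 13

13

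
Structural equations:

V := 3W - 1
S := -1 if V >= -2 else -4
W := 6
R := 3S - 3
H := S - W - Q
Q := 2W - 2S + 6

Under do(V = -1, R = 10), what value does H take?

Setting V = -1, R = 10 by intervention discards those variables' equations.
S = -1 if V >= -2 else -4  [with V=-1]  = -1
Q = 2W - 2S + 6  [with W=6, S=-1]  = 20
H = S - W - Q  [with S=-1, W=6, Q=20]  = -27

-27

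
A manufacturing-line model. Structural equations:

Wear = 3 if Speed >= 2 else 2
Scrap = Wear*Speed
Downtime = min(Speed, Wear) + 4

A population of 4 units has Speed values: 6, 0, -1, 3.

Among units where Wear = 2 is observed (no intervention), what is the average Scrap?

Conditioning on Wear=2 selects the 2 unit(s) with Speed ∈ {0, -1}. Their Scrap values: 0, -2. Mean = -1.

-1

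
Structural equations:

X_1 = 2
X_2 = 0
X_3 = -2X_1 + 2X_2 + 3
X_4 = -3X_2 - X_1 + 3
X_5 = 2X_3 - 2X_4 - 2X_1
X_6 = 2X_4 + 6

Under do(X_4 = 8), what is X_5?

Intervening sets X_4 = 8 and removes its equation (X_4 = -3X_2 - X_1 + 3).
X_3 = -2X_1 + 2X_2 + 3  [with X_1=2, X_2=0]  = -1
X_5 = 2X_3 - 2X_4 - 2X_1  [with X_3=-1, X_4=8, X_1=2]  = -22

-22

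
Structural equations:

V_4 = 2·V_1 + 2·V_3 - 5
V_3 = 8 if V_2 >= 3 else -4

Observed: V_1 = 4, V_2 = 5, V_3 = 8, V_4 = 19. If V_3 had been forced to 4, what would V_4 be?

11

The intervention breaks the incoming arrows to V_3: V_3 = 8 if V_2 >= 3 else -4 no longer applies, and V_3 = 4.
V_4 = 2·V_1 + 2·V_3 - 5  [with V_1=4, V_3=4]  = 11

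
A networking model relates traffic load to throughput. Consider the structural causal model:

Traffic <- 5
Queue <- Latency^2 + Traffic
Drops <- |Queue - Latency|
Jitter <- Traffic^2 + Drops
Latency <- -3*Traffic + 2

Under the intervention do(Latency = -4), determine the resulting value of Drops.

Under do(Latency=-4), the mechanism Latency <- -3*Traffic + 2 is discarded; Latency is fixed at -4.
Queue = Latency^2 + Traffic  [with Latency=-4, Traffic=5]  = 21
Drops = |Queue - Latency|  [with Queue=21, Latency=-4]  = 25

25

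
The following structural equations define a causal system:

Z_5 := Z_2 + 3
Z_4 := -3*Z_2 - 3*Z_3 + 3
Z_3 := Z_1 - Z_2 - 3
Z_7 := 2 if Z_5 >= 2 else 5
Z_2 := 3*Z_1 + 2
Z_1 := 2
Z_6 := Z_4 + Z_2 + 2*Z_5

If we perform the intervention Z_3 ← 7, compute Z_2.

8

Under do(Z_3=7), the mechanism Z_3 := Z_1 - Z_2 - 3 is discarded; Z_3 is fixed at 7.
Since Z_2 is not a descendant of the intervened variable, it is unaffected.
Z_2 = 3*Z_1 + 2  [with Z_1=2]  = 8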